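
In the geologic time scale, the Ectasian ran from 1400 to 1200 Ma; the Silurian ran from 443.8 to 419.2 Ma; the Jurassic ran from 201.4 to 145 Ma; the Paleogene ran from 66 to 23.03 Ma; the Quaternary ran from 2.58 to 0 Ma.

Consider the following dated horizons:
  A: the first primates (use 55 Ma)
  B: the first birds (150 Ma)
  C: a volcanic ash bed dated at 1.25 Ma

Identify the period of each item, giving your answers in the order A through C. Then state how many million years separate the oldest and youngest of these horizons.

A — Paleogene; B — Jurassic; C — Quaternary; span 148.75 million years

Match each age against the start–end ranges in the excerpt: A = 55 Ma → Paleogene (66–23.03); B = 150 Ma → Jurassic (201.4–145); C = 1.25 Ma → Quaternary (2.58–0).
The largest age is 150 Ma and the smallest is 1.25 Ma; their difference is 148.75 Myr.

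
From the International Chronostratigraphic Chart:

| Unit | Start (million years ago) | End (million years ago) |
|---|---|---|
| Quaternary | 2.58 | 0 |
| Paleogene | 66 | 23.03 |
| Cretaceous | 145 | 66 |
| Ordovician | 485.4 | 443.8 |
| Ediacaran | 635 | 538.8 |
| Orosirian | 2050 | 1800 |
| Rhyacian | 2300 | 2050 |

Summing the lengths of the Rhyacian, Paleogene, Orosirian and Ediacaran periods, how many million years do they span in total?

639.17 million years

Each duration: Rhyacian = 250; Paleogene = 42.97; Orosirian = 250; Ediacaran = 96.2.
Sum: 250 + 42.97 + 250 + 96.2 = 639.17 Myr.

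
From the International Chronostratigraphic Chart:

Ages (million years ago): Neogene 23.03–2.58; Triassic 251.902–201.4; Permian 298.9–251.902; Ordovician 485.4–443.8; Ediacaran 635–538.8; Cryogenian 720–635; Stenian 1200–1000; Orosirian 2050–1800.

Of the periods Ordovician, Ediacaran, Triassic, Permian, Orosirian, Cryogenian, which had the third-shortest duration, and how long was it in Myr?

Triassic, 50.502 million years

Durations: Ordovician 41.6; Ediacaran 96.2; Triassic 50.502; Permian 46.998; Orosirian 250; Cryogenian 85 Myr.
Sorted shortest-first: Ordovician (41.6), Permian (46.998), Triassic (50.502), Cryogenian (85), Ediacaran (96.2), Orosirian (250).
The third shortest is Triassic at 50.502 Myr.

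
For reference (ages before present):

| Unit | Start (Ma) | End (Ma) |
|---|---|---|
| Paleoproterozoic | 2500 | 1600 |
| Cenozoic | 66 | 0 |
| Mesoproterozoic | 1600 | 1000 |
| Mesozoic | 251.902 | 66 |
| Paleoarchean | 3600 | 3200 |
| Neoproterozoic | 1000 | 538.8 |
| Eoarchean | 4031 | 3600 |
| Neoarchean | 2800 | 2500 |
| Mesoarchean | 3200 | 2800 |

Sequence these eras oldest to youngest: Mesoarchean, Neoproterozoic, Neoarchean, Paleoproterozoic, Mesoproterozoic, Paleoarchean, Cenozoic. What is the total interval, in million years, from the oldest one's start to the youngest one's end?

Paleoarchean, Mesoarchean, Neoarchean, Paleoproterozoic, Mesoproterozoic, Neoproterozoic, Cenozoic; total span 3600 Myr

Start ages (Ma): Paleoarchean 3600, Mesoarchean 3200, Neoarchean 2800, Paleoproterozoic 2500, Mesoproterozoic 1600, Neoproterozoic 1000, Cenozoic 66.
Ordered oldest to youngest: Paleoarchean, Mesoarchean, Neoarchean, Paleoproterozoic, Mesoproterozoic, Neoproterozoic, Cenozoic.
Span = 3600 − 0 = 3600 Myr.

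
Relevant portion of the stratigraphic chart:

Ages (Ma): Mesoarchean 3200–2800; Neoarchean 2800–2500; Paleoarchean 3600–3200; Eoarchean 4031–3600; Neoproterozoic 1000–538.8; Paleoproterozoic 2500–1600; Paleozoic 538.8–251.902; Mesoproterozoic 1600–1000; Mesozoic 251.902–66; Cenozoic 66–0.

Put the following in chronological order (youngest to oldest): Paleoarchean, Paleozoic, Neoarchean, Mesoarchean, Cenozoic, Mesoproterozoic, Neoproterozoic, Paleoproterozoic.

Cenozoic, Paleozoic, Neoproterozoic, Mesoproterozoic, Paleoproterozoic, Neoarchean, Mesoarchean, Paleoarchean

The oldest of these is Paleoarchean (starts 3600 Ma) and the youngest is Cenozoic (ends 0 Ma).
In between, by decreasing start age: Mesoarchean (3200), Neoarchean (2800), Paleoproterozoic (2500), Mesoproterozoic (1600), Neoproterozoic (1000), Paleozoic (538.8).
Listing youngest first means reversing that sequence.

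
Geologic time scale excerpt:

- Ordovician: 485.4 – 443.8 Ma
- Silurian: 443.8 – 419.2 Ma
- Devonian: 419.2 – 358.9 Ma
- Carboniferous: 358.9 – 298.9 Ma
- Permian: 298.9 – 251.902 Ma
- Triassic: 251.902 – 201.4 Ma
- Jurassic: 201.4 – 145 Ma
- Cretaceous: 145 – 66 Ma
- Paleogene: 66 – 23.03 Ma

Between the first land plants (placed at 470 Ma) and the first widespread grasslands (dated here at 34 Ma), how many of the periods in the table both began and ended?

7

The older date is 470 Ma and the younger is 34 Ma.
Periods with start < 470 and end > 34 Ma: Silurian (443.8–419.2), Devonian (419.2–358.9), Carboniferous (358.9–298.9), Permian (298.9–251.902), Triassic (251.902–201.4), Jurassic (201.4–145), Cretaceous (145–66).
That is 7 complete periods.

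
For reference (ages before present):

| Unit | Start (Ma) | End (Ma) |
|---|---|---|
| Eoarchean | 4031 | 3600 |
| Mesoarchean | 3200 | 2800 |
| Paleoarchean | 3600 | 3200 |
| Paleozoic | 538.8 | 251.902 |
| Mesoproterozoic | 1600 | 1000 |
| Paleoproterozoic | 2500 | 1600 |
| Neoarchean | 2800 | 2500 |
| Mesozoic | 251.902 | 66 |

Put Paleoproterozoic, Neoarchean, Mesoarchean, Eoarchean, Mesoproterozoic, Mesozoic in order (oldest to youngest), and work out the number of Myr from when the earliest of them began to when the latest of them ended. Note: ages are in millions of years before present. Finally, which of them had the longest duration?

Start ages (Ma): Eoarchean 4031, Mesoarchean 3200, Neoarchean 2800, Paleoproterozoic 2500, Mesoproterozoic 1600, Mesozoic 251.902.
Ordered oldest to youngest: Eoarchean, Mesoarchean, Neoarchean, Paleoproterozoic, Mesoproterozoic, Mesozoic.
Span = 4031 − 66 = 3965 Myr.
Durations: Mesoarchean 400, Paleoproterozoic 900, Eoarchean 431, Mesoproterozoic 600, Mesozoic 185.902, Neoarchean 300 → longest is Paleoproterozoic (900 Myr).

Eoarchean, Mesoarchean, Neoarchean, Paleoproterozoic, Mesoproterozoic, Mesozoic; total span 3965 Myr; longest is Paleoproterozoic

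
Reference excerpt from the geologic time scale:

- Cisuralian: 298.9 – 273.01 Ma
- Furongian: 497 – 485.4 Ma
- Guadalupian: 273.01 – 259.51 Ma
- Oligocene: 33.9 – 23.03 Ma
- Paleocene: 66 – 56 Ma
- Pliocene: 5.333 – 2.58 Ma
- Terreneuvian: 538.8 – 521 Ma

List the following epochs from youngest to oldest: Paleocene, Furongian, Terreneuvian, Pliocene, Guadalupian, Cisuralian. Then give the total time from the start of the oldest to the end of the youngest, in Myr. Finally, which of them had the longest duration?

Pliocene → Paleocene → Guadalupian → Cisuralian → Furongian → Terreneuvian; total span 536.22 Myr; longest is Cisuralian

Start ages (Ma): Terreneuvian 538.8, Furongian 497, Cisuralian 298.9, Guadalupian 273.01, Paleocene 66, Pliocene 5.333.
Ordered youngest to oldest: Pliocene, Paleocene, Guadalupian, Cisuralian, Furongian, Terreneuvian.
Span = 538.8 − 2.58 = 536.22 Myr.
Durations: Cisuralian 25.89, Guadalupian 13.5, Paleocene 10, Terreneuvian 17.8, Furongian 11.6, Pliocene 2.753 → longest is Cisuralian (25.89 Myr).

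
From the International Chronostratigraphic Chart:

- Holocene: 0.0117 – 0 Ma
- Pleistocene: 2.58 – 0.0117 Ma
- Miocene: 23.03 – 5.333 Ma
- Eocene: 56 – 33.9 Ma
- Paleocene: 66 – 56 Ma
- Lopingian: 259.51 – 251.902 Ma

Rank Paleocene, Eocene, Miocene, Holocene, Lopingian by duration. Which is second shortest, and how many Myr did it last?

Lopingian, 7.608 million years

Durations: Paleocene 10; Eocene 22.1; Miocene 17.697; Holocene 0.0117; Lopingian 7.608 Myr.
Sorted shortest-first: Holocene (0.0117), Lopingian (7.608), Paleocene (10), Miocene (17.697), Eocene (22.1).
The second shortest is Lopingian at 7.608 Myr.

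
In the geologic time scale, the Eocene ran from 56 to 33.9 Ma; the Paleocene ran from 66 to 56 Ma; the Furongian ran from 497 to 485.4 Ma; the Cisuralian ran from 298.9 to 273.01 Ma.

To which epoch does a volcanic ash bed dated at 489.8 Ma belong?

Furongian

489.8 Ma lies between 497 and 485.4 Ma, so it falls in the Furongian.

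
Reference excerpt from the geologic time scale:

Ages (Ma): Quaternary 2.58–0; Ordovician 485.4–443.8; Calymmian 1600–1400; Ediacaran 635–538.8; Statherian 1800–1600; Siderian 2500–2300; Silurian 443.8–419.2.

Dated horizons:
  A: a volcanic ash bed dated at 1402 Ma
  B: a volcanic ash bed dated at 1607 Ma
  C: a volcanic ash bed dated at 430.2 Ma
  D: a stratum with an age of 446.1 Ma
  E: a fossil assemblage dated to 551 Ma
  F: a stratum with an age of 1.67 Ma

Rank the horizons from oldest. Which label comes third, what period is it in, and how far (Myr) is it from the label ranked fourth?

E, in the Ediacaran; 104.9 million years to D

Sorted oldest-first by Ma: B (1607), A (1402), E (551), D (446.1), C (430.2), F (1.67).
The third oldest is E at 551 Ma, which lies in 635–538.8 Ma: the Ediacaran.
The fourth oldest is D at 446.1 Ma; separation = |551 − 446.1| = 104.9 Myr.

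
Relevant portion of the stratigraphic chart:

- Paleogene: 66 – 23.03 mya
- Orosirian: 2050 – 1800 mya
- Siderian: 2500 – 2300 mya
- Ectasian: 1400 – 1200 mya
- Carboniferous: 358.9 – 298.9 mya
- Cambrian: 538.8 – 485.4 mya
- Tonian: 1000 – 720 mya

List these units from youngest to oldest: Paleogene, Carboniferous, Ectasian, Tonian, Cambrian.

Read off each span (Ma): Paleogene 66–23.03; Carboniferous 358.9–298.9; Ectasian 1400–1200; Tonian 1000–720; Cambrian 538.8–485.4.
Larger Ma is older, so oldest→youngest is Ectasian, Tonian, Cambrian, Carboniferous, Paleogene; reverse it for youngest→oldest.

Paleogene, Carboniferous, Cambrian, Tonian, Ectasian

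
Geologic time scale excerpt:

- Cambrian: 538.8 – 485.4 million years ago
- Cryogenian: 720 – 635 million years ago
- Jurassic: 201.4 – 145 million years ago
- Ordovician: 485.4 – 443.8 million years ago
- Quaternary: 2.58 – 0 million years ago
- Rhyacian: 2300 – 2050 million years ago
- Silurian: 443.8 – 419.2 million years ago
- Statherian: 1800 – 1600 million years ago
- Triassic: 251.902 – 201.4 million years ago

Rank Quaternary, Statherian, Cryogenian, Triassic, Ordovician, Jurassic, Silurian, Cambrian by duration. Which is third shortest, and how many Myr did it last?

Start − end for each: Quaternary 2.58 − 0 = 2.58; Statherian 1800 − 1600 = 200; Cryogenian 720 − 635 = 85; Triassic 251.902 − 201.4 = 50.502; Ordovician 485.4 − 443.8 = 41.6; Jurassic 201.4 − 145 = 56.4; Silurian 443.8 − 419.2 = 24.6; Cambrian 538.8 − 485.4 = 53.4.
Ranking these from shortest: Quaternary < Silurian < Ordovician < Triassic < Cambrian < Jurassic < Cryogenian < Statherian.
Position 3 in that ranking is Ordovician, which lasted 41.6 Myr.

Ordovician, 41.6 million years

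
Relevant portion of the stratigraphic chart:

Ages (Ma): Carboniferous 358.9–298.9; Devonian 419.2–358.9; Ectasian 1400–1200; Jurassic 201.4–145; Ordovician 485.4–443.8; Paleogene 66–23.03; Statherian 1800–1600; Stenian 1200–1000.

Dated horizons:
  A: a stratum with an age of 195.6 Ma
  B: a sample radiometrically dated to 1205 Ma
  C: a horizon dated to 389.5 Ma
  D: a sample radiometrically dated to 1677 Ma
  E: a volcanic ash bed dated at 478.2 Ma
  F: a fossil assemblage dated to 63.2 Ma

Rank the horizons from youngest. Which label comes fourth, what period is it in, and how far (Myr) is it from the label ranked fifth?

E, in the Ordovician; 726.8 million years to B

Smaller Ma means younger, so youngest first: F 63.2 < A 195.6 < C 389.5 < E 478.2 < B 1205 < D 1677.
Counting 4 along gives E (478.2 Ma); the excerpt puts that inside the Ordovician, 485.4–443.8 Ma.
Next in line is B (1205 Ma), and 1205 − 478.2 = 726.8 Myr.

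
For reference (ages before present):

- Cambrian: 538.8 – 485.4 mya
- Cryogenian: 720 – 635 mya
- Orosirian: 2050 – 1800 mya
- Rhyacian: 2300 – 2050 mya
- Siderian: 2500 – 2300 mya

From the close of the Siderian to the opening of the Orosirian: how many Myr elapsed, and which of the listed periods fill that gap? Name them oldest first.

End of Siderian = 2300 Ma; start of Orosirian = 2050 Ma.
Gap = 2300 − 2050 = 250 Myr.
Periods wholly inside 2300–2050 Ma: Rhyacian (2300–2050).

250 million years; Rhyacian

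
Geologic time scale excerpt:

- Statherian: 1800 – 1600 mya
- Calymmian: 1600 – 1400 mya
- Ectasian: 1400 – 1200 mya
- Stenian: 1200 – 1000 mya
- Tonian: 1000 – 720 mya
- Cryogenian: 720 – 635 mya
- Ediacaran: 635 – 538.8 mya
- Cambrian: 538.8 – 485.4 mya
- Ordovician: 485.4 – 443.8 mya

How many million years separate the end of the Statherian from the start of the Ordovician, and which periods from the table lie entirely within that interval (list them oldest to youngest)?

The Statherian closes at 1600 Ma and the Ordovician opens at 485.4 Ma, so the interval is 1600 − 485.4 = 1114.6 Myr.
A period fits inside if it starts at or after 1600 Ma and ends at or before 485.4 Ma; oldest first that gives Calymmian, Ectasian, Stenian, Tonian, Cryogenian, Ediacaran, Cambrian.

1114.6 million years; Calymmian, Ectasian, Stenian, Tonian, Cryogenian, Ediacaran, Cambrian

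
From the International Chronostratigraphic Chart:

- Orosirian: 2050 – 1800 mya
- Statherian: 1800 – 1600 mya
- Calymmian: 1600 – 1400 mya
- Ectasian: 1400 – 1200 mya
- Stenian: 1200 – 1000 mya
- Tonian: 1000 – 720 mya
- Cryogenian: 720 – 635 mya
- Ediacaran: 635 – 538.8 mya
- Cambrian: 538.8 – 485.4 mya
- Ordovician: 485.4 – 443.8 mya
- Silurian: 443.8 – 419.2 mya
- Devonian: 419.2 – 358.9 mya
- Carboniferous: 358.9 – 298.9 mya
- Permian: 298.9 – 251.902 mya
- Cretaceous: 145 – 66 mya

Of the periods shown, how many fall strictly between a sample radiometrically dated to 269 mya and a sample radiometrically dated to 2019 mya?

2019 Ma sits inside the Orosirian (2050–1800) and 269 Ma inside the Permian (298.9–251.902); neither of those is wholly between the two dates.
The listed periods lying completely between them are Statherian, Calymmian, Ectasian, Stenian, Tonian, Cryogenian, Ediacaran, Cambrian, Ordovician, Silurian, Devonian, Carboniferous — 12 in all.

12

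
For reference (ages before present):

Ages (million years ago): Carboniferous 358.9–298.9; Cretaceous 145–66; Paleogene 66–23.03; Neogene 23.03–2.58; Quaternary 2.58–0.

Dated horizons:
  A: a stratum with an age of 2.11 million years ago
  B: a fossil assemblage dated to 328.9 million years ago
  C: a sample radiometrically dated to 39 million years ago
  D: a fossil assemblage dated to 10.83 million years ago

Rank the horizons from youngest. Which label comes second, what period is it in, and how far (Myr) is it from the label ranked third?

Sorted youngest-first by Ma: A (2.11), D (10.83), C (39), B (328.9).
The second youngest is D at 10.83 Ma, which lies in 23.03–2.58 Ma: the Neogene.
The third youngest is C at 39 Ma; separation = |10.83 − 39| = 28.17 Myr.

D, in the Neogene; 28.17 million years to C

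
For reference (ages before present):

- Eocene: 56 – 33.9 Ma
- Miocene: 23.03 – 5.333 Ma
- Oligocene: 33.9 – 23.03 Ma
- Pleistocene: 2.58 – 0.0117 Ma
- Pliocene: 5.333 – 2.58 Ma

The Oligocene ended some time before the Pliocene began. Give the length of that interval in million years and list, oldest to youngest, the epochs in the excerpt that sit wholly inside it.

17.697 million years; Miocene

The Oligocene closes at 23.03 Ma and the Pliocene opens at 5.333 Ma, so the interval is 23.03 − 5.333 = 17.697 Myr.
An epoch fits inside if it starts at or after 23.03 Ma and ends at or before 5.333 Ma; oldest first that gives Miocene.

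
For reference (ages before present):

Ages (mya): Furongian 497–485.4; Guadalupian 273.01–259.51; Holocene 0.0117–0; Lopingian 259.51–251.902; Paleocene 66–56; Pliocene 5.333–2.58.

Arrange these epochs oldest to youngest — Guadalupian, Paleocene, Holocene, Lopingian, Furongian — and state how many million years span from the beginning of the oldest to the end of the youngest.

Furongian → Guadalupian → Lopingian → Paleocene → Holocene; total span 497 Myr

From the excerpt: Guadalupian 273.01–259.51; Paleocene 66–56; Holocene 0.0117–0; Lopingian 259.51–251.902; Furongian 497–485.4 (Ma).
Larger Ma is earlier, so the oldest is Furongian and the youngest is Holocene; oldest to youngest: Furongian, Guadalupian, Lopingian, Paleocene, Holocene.
Oldest start 497 minus youngest end 0 gives 497 Myr overall.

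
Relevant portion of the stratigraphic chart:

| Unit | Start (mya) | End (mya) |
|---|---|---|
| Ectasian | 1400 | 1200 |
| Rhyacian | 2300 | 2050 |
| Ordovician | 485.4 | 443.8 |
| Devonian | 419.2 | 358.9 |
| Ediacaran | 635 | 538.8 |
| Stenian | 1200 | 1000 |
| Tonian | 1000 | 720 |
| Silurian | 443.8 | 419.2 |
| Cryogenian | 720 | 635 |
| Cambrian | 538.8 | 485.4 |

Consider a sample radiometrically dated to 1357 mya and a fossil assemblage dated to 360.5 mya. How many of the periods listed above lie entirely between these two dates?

7

The older date is 1357 Ma and the younger is 360.5 Ma.
Periods with start < 1357 and end > 360.5 Ma: Stenian (1200–1000), Tonian (1000–720), Cryogenian (720–635), Ediacaran (635–538.8), Cambrian (538.8–485.4), Ordovician (485.4–443.8), Silurian (443.8–419.2).
That is 7 complete periods.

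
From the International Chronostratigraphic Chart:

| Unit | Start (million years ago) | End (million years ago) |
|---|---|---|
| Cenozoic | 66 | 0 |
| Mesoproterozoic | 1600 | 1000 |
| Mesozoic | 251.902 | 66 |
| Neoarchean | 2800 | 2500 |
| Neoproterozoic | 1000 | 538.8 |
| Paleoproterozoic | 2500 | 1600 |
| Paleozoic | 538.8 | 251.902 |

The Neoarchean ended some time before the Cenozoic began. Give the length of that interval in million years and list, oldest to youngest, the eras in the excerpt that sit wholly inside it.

2434 million years; Paleoproterozoic, Mesoproterozoic, Neoproterozoic, Paleozoic, Mesozoic

End of Neoarchean = 2500 Ma; start of Cenozoic = 66 Ma.
Gap = 2500 − 66 = 2434 Myr.
Eras wholly inside 2500–66 Ma: Paleoproterozoic (2500–1600), Mesoproterozoic (1600–1000), Neoproterozoic (1000–538.8), Paleozoic (538.8–251.902), Mesozoic (251.902–66).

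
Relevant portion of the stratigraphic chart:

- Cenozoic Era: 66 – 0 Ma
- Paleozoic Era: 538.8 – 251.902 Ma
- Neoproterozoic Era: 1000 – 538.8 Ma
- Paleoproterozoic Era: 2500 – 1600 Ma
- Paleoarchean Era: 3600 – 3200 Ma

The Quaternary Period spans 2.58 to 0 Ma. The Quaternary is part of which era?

The Quaternary (2.58–0 Ma) lies entirely within 66–0 Ma, the Cenozoic Era.

Cenozoic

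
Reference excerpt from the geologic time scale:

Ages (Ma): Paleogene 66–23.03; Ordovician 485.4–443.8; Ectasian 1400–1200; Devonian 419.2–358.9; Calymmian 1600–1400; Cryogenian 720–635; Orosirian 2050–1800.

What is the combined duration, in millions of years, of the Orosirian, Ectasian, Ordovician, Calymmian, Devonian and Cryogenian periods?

836.9 million years

Duration is start − end for each: (2050 − 1800) + (1400 − 1200) + (485.4 − 443.8) + (1600 − 1400) + (419.2 − 358.9) + (720 − 635).
That is 250 + 200 + 41.6 + 200 + 60.3 + 85, which totals 836.9 million years.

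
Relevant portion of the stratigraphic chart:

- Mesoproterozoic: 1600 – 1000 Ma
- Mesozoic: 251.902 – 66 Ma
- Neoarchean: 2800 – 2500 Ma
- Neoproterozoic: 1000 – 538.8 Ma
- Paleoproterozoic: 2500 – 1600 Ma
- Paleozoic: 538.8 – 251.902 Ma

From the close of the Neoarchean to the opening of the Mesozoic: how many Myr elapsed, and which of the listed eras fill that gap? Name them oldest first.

2248.098 million years; Paleoproterozoic, Mesoproterozoic, Neoproterozoic, Paleozoic

End of Neoarchean = 2500 Ma; start of Mesozoic = 251.902 Ma.
Gap = 2500 − 251.902 = 2248.098 Myr.
Eras wholly inside 2500–251.902 Ma: Paleoproterozoic (2500–1600), Mesoproterozoic (1600–1000), Neoproterozoic (1000–538.8), Paleozoic (538.8–251.902).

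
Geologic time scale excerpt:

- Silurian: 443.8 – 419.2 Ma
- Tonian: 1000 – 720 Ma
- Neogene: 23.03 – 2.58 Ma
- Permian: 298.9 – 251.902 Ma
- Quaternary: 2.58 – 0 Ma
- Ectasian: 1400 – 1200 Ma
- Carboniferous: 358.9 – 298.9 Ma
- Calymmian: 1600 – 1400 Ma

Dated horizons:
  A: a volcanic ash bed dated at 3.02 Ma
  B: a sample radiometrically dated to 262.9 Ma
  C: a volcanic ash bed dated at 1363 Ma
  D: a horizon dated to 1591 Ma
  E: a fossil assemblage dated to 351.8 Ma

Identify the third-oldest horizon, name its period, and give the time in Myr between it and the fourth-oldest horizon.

Sorted oldest-first by Ma: D (1591), C (1363), E (351.8), B (262.9), A (3.02).
The third oldest is E at 351.8 Ma, which lies in 358.9–298.9 Ma: the Carboniferous.
The fourth oldest is B at 262.9 Ma; separation = |351.8 − 262.9| = 88.9 Myr.

E, in the Carboniferous; 88.9 million years to B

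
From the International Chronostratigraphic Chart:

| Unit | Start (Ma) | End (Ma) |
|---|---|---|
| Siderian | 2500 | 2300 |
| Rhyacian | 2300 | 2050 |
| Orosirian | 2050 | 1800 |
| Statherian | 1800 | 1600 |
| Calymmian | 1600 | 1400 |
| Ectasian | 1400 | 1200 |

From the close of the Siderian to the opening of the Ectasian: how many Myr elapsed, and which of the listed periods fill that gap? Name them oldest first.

900 million years; Rhyacian, Orosirian, Statherian, Calymmian

End of Siderian = 2300 Ma; start of Ectasian = 1400 Ma.
Gap = 2300 − 1400 = 900 Myr.
Periods wholly inside 2300–1400 Ma: Rhyacian (2300–2050), Orosirian (2050–1800), Statherian (1800–1600), Calymmian (1600–1400).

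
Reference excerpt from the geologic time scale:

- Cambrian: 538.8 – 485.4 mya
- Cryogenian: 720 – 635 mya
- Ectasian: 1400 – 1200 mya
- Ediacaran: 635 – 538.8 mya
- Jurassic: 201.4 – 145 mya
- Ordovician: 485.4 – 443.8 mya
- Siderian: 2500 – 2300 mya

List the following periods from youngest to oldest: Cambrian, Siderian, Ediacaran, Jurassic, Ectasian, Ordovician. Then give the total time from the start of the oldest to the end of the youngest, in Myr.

Start ages (Ma): Siderian 2500, Ectasian 1400, Ediacaran 635, Cambrian 538.8, Ordovician 485.4, Jurassic 201.4.
Ordered youngest to oldest: Jurassic, Ordovician, Cambrian, Ediacaran, Ectasian, Siderian.
Span = 2500 − 145 = 2355 Myr.

Jurassic, Ordovician, Cambrian, Ediacaran, Ectasian, Siderian; total span 2355 Myr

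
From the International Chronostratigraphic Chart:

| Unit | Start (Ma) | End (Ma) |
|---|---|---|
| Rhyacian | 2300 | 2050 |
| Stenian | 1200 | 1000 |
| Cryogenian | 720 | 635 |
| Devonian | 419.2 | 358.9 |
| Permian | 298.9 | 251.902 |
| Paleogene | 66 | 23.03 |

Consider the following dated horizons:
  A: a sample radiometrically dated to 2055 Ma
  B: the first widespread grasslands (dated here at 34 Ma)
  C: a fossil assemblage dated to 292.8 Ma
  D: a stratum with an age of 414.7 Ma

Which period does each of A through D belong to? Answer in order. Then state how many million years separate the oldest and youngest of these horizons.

Match each age against the start–end ranges in the excerpt: A = 2055 Ma → Rhyacian (2300–2050); B = 34 Ma → Paleogene (66–23.03); C = 292.8 Ma → Permian (298.9–251.902); D = 414.7 Ma → Devonian (419.2–358.9).
The largest age is 2055 Ma and the smallest is 34 Ma; their difference is 2021 Myr.

A — Rhyacian; B — Paleogene; C — Permian; D — Devonian; span 2021 million years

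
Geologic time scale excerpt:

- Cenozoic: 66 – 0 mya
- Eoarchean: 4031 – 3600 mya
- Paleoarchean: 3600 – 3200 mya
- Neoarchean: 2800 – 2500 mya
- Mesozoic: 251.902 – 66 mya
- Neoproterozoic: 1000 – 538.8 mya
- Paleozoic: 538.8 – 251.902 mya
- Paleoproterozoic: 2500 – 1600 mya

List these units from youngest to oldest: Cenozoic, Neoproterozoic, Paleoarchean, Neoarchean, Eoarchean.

The oldest of these is Eoarchean (starts 4031 Ma) and the youngest is Cenozoic (ends 0 Ma).
In between, by decreasing start age: Paleoarchean (3600), Neoarchean (2800), Neoproterozoic (1000).
Listing youngest first means reversing that sequence.

Cenozoic, Neoproterozoic, Neoarchean, Paleoarchean, Eoarchean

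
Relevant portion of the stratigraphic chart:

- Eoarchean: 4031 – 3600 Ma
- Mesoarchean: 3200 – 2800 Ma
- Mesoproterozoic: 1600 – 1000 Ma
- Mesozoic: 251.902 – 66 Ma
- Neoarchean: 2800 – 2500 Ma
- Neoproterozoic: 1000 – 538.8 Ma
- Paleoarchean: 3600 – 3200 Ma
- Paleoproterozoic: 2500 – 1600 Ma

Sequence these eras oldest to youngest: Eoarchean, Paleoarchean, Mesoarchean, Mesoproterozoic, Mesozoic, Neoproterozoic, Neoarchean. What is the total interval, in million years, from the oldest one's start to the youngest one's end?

From the excerpt: Eoarchean 4031–3600; Paleoarchean 3600–3200; Mesoarchean 3200–2800; Mesoproterozoic 1600–1000; Mesozoic 251.902–66; Neoproterozoic 1000–538.8; Neoarchean 2800–2500 (Ma).
Larger Ma is earlier, so the oldest is Eoarchean and the youngest is Mesozoic; oldest to youngest: Eoarchean, Paleoarchean, Mesoarchean, Neoarchean, Mesoproterozoic, Neoproterozoic, Mesozoic.
Oldest start 4031 minus youngest end 66 gives 3965 Myr overall.

Eoarchean → Paleoarchean → Mesoarchean → Neoarchean → Mesoproterozoic → Neoproterozoic → Mesozoic; total span 3965 Myr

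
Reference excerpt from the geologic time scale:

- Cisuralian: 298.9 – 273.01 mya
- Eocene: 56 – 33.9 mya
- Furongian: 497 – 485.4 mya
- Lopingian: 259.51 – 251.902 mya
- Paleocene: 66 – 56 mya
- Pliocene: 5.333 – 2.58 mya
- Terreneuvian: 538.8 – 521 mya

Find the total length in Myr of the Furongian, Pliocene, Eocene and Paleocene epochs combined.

46.453 million years

Duration is start − end for each: (497 − 485.4) + (5.333 − 2.58) + (56 − 33.9) + (66 − 56).
That is 11.6 + 2.753 + 22.1 + 10, which totals 46.453 million years.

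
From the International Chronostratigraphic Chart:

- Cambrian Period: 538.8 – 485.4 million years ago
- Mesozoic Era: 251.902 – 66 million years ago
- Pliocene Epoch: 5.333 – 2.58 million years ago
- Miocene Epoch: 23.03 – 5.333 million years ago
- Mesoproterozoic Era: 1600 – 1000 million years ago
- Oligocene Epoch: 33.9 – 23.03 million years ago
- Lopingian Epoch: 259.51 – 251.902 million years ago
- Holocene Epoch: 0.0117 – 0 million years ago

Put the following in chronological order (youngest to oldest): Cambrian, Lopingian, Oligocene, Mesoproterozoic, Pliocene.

Read off each span (Ma): Cambrian 538.8–485.4; Lopingian 259.51–251.902; Oligocene 33.9–23.03; Mesoproterozoic 1600–1000; Pliocene 5.333–2.58.
Larger Ma is older, so oldest→youngest is Mesoproterozoic, Cambrian, Lopingian, Oligocene, Pliocene; reverse it for youngest→oldest.

Pliocene, Oligocene, Lopingian, Cambrian, Mesoproterozoic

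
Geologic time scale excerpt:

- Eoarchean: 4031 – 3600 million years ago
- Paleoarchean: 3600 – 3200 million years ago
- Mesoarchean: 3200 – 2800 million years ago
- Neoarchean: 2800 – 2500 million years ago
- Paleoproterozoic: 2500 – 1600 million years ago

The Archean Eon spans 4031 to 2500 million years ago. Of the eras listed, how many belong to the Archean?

4

Eras inside 4031–2500 Ma: Eoarchean, Paleoarchean, Mesoarchean, Neoarchean — 4 in total.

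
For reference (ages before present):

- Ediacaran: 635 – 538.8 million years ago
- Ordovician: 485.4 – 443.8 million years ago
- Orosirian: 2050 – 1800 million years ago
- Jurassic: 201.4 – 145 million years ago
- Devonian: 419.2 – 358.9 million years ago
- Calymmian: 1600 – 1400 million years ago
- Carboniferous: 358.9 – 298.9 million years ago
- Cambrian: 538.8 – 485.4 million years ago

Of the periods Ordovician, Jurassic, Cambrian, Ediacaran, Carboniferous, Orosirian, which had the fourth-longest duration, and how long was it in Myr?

Start − end for each: Ordovician 485.4 − 443.8 = 41.6; Jurassic 201.4 − 145 = 56.4; Cambrian 538.8 − 485.4 = 53.4; Ediacaran 635 − 538.8 = 96.2; Carboniferous 358.9 − 298.9 = 60; Orosirian 2050 − 1800 = 250.
Ranking these from longest: Orosirian > Ediacaran > Carboniferous > Jurassic > Cambrian > Ordovician.
Position 4 in that ranking is Jurassic, which lasted 56.4 Myr.

Jurassic, 56.4 million years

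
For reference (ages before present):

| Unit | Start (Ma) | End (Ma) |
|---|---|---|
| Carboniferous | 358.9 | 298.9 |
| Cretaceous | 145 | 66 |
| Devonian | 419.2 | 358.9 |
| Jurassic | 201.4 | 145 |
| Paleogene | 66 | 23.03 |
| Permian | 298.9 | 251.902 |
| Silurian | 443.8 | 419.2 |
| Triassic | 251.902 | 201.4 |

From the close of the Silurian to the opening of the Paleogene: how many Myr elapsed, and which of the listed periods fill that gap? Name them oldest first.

353.2 million years; Devonian, Carboniferous, Permian, Triassic, Jurassic, Cretaceous

The Silurian closes at 419.2 Ma and the Paleogene opens at 66 Ma, so the interval is 419.2 − 66 = 353.2 Myr.
A period fits inside if it starts at or after 419.2 Ma and ends at or before 66 Ma; oldest first that gives Devonian, Carboniferous, Permian, Triassic, Jurassic, Cretaceous.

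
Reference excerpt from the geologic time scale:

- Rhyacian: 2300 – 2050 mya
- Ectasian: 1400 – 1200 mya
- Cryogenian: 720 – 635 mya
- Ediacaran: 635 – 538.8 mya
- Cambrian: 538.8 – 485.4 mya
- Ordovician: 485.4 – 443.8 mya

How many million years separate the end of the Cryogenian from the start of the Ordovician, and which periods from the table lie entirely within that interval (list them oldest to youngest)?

149.6 million years; Ediacaran, Cambrian

End of Cryogenian = 635 Ma; start of Ordovician = 485.4 Ma.
Gap = 635 − 485.4 = 149.6 Myr.
Periods wholly inside 635–485.4 Ma: Ediacaran (635–538.8), Cambrian (538.8–485.4).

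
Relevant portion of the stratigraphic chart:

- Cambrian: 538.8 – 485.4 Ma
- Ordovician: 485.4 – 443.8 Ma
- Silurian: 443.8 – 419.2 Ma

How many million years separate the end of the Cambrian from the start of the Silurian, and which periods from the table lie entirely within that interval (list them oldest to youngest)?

The Cambrian closes at 485.4 Ma and the Silurian opens at 443.8 Ma, so the interval is 485.4 − 443.8 = 41.6 Myr.
A period fits inside if it starts at or after 485.4 Ma and ends at or before 443.8 Ma; oldest first that gives Ordovician.

41.6 million years; Ordovician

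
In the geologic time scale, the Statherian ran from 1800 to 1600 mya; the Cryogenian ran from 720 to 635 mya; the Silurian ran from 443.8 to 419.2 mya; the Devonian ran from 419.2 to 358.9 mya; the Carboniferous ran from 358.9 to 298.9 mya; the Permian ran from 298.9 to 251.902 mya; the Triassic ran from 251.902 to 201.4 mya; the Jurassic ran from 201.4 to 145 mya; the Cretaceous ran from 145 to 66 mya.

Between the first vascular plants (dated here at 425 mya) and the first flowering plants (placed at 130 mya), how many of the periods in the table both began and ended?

The older date is 425 Ma and the younger is 130 Ma.
Periods with start < 425 and end > 130 Ma: Devonian (419.2–358.9), Carboniferous (358.9–298.9), Permian (298.9–251.902), Triassic (251.902–201.4), Jurassic (201.4–145).
That is 5 complete periods.

5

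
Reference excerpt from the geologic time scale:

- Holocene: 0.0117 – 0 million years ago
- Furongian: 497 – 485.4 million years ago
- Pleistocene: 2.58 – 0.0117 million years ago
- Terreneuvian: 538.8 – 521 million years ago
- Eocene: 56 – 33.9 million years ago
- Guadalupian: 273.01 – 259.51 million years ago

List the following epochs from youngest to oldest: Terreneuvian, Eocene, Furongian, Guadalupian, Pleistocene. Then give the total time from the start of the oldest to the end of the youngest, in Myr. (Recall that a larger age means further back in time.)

From the excerpt: Terreneuvian 538.8–521; Eocene 56–33.9; Furongian 497–485.4; Guadalupian 273.01–259.51; Pleistocene 2.58–0.0117 (Ma).
Larger Ma is earlier, so the oldest is Terreneuvian and the youngest is Pleistocene; youngest to oldest: Pleistocene, Eocene, Guadalupian, Furongian, Terreneuvian.
Oldest start 538.8 minus youngest end 0.0117 gives 538.7883 Myr overall.

Pleistocene, Eocene, Guadalupian, Furongian, Terreneuvian; total span 538.7883 Myr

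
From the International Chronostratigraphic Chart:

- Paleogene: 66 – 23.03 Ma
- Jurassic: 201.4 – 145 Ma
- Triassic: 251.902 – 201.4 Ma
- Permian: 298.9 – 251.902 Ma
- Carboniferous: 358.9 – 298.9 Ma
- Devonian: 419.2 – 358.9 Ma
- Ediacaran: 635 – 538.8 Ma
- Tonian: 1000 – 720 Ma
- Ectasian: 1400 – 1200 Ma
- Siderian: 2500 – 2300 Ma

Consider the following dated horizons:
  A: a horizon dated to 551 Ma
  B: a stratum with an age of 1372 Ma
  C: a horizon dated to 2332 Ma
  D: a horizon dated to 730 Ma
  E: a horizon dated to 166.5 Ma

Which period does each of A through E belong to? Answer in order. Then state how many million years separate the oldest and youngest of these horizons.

A: 551 Ma lies in 635–538.8 Ma, so Ediacaran.
B: 1372 Ma lies in 1400–1200 Ma, so Ectasian.
C: 2332 Ma lies in 2500–2300 Ma, so Siderian.
D: 730 Ma lies in 1000–720 Ma, so Tonian.
E: 166.5 Ma lies in 201.4–145 Ma, so Jurassic.
Oldest = 2332 Ma, youngest = 166.5 Ma → span 2165.5 Myr.

A — Ediacaran; B — Ectasian; C — Siderian; D — Tonian; E — Jurassic; span 2165.5 million years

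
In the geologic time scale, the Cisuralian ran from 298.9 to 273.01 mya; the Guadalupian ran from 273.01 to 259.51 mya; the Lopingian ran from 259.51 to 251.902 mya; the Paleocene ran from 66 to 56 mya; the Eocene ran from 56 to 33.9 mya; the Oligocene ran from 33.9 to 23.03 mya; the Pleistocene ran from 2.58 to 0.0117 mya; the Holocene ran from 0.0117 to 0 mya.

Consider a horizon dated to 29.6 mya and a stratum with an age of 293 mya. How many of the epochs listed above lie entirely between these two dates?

4

The older date is 293 Ma and the younger is 29.6 Ma.
Epochs with start < 293 and end > 29.6 Ma: Guadalupian (273.01–259.51), Lopingian (259.51–251.902), Paleocene (66–56), Eocene (56–33.9).
That is 4 complete epochs.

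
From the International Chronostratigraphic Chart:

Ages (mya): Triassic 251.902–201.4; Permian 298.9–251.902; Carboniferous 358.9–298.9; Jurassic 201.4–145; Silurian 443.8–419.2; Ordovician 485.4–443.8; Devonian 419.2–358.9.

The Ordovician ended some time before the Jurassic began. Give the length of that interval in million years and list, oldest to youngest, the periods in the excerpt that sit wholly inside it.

The Ordovician closes at 443.8 Ma and the Jurassic opens at 201.4 Ma, so the interval is 443.8 − 201.4 = 242.4 Myr.
A period fits inside if it starts at or after 443.8 Ma and ends at or before 201.4 Ma; oldest first that gives Silurian, Devonian, Carboniferous, Permian, Triassic.

242.4 million years; Silurian, Devonian, Carboniferous, Permian, Triassic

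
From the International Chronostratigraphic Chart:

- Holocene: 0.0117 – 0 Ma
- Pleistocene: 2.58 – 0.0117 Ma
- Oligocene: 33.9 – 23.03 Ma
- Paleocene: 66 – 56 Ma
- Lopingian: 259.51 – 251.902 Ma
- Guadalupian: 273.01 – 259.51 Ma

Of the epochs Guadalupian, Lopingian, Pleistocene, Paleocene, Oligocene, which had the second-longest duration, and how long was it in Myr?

Oligocene, 10.87 million years

Start − end for each: Guadalupian 273.01 − 259.51 = 13.5; Lopingian 259.51 − 251.902 = 7.608; Pleistocene 2.58 − 0.0117 = 2.5683; Paleocene 66 − 56 = 10; Oligocene 33.9 − 23.03 = 10.87.
Ranking these from longest: Guadalupian > Oligocene > Paleocene > Lopingian > Pleistocene.
Position 2 in that ranking is Oligocene, which lasted 10.87 Myr.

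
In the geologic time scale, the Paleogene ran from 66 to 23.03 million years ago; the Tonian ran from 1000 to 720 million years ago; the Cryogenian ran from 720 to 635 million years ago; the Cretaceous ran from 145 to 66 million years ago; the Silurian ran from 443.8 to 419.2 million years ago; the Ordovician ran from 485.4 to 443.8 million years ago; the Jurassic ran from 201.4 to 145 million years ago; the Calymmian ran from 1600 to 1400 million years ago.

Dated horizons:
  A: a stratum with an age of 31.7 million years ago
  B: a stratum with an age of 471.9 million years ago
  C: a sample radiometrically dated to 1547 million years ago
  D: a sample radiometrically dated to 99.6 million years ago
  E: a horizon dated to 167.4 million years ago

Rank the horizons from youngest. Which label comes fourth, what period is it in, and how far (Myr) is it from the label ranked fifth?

B, in the Ordovician; 1075.1 million years to C

Smaller Ma means younger, so youngest first: A 31.7 < D 99.6 < E 167.4 < B 471.9 < C 1547.
Counting 4 along gives B (471.9 Ma); the excerpt puts that inside the Ordovician, 485.4–443.8 Ma.
Next in line is C (1547 Ma), and 1547 − 471.9 = 1075.1 Myr.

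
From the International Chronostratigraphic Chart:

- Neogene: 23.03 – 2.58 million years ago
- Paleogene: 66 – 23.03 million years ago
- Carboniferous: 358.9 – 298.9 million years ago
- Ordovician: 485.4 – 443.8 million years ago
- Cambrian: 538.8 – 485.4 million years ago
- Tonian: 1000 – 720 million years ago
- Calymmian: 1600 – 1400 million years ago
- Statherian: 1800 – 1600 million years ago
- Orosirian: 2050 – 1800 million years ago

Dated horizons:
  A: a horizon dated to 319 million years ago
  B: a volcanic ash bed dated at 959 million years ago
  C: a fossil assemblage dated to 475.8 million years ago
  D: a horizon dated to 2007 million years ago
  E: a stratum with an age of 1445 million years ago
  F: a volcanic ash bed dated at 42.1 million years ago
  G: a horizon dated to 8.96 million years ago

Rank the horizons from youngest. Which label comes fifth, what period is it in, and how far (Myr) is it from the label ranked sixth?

Smaller Ma means younger, so youngest first: G 8.96 < F 42.1 < A 319 < C 475.8 < B 959 < E 1445 < D 2007.
Counting 5 along gives B (959 Ma); the excerpt puts that inside the Tonian, 1000–720 Ma.
Next in line is E (1445 Ma), and 1445 − 959 = 486 Myr.

B, in the Tonian; 486 million years to E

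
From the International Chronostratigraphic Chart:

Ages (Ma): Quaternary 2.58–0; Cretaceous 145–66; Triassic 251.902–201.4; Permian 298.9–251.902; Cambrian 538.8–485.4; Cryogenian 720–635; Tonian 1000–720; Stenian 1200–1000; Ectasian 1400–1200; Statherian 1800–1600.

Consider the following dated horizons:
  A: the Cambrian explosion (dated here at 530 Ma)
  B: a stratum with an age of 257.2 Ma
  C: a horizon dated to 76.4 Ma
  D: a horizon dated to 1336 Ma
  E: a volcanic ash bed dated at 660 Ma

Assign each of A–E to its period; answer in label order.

Match each age against the start–end ranges in the excerpt: A = 530 Ma → Cambrian (538.8–485.4); B = 257.2 Ma → Permian (298.9–251.902); C = 76.4 Ma → Cretaceous (145–66); D = 1336 Ma → Ectasian (1400–1200); E = 660 Ma → Cryogenian (720–635).

A — Cambrian; B — Permian; C — Cretaceous; D — Ectasian; E — Cryogenian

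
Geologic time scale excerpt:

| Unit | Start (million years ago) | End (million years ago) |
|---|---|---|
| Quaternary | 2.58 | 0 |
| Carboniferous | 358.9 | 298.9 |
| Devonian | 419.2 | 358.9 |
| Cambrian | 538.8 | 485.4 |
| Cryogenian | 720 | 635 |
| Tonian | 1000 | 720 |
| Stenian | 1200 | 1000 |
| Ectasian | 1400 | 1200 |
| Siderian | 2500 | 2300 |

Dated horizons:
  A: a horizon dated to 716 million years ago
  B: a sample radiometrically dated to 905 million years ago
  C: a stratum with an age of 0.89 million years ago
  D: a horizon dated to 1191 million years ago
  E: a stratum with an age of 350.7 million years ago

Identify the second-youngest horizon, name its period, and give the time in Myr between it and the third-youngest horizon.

Sorted youngest-first by Ma: C (0.89), E (350.7), A (716), B (905), D (1191).
The second youngest is E at 350.7 Ma, which lies in 358.9–298.9 Ma: the Carboniferous.
The third youngest is A at 716 Ma; separation = |350.7 − 716| = 365.3 Myr.

E, in the Carboniferous; 365.3 million years to A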